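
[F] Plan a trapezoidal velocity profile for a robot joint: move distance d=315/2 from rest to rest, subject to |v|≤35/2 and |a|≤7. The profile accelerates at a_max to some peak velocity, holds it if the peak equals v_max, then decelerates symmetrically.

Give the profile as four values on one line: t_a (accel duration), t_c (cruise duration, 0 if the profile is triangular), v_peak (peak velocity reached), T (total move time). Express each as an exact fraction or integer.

t_a=5/2 t_c=13/2 v_peak=35/2 T=23/2

(v_max)²/a_max = (35/2)²/7 = 175/4
315/2 ≥ 175/4 → trapezoidal
t_a = (35/2)/7 = 5/2; v_peak = 35/2
d_cruise = 315/2 − 175/4 = 455/4; t_c = (455/4)/(35/2) = 13/2
T = 2·5/2 + 13/2 = 23/2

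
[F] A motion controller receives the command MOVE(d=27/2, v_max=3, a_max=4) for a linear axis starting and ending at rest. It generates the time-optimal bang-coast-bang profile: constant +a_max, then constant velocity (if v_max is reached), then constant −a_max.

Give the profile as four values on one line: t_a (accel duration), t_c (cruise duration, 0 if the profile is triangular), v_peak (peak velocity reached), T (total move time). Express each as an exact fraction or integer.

(v_max)²/a_max = 3²/4 = 9/4
27/2 ≥ 9/4 ⇒ cruise phase
t_a = 3/4; v_peak = 3
d_cruise = 27/2 − 9/4 = 45/4; t_c = (45/4)/3 = 15/4
T = 2·3/4 + 15/4 = 21/4

t_a=3/4 t_c=15/4 v_peak=3 T=21/4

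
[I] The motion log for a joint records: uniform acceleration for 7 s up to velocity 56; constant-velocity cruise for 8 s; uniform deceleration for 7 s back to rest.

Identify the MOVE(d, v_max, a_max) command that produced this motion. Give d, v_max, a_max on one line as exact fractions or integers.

a_max = 56/7 = 8
d_a = ½·56·7 = 196; d_c = 56·8 = 448
d = 2·196 + 448 = 840
t_c = 8 > 0 → v_max = v_peak = 56

d=840 v_max=56 a_max=8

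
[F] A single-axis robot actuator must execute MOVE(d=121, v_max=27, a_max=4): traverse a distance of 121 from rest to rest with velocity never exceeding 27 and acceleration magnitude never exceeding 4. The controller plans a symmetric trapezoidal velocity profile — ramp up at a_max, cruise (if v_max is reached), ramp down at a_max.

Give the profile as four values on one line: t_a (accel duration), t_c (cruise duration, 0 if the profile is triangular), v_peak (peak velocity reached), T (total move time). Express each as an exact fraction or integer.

t_a=11/2 t_c=0 v_peak=22 T=11

v_max²/a_max = 27²/4 = 729/4
121 < 729/4 ⇒ no cruise
v_peak = √(121·4) = √484 = 22
t_a = 22/4 = 11/2; t_c = 0
T = 2·11/2 = 11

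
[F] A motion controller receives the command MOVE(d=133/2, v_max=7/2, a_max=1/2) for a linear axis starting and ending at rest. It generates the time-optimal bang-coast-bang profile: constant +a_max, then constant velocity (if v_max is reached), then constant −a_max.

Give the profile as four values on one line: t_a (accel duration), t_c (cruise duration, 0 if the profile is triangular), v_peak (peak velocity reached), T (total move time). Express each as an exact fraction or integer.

t_a=7 t_c=12 v_peak=7/2 T=26

(v_max)²/a_max = (7/2)²/(1/2) = 49/2
133/2 ≥ 49/2 → trapezoidal
t_a = (7/2)/(1/2) = 7; v_peak = 7/2
d_cruise = 133/2 − 49/2 = 42; t_c = 42/(7/2) = 12
T = 2·7 + 12 = 26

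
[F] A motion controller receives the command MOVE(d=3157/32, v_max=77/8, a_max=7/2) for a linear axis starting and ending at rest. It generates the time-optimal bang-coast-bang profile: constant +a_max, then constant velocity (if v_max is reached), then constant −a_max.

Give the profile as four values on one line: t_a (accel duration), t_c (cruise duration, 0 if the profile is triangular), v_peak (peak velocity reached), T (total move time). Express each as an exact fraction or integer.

vₘ²/aₘ = (77/8)²/(7/2) = 847/32
3157/32 ≥ 847/32 → trapezoidal
t_a = (77/8)/(7/2) = 11/4; v_peak = 77/8
d_cruise = 3157/32 − 847/32 = 1155/16; t_c = (1155/16)/(77/8) = 15/2
T = 2·11/4 + 15/2 = 13

t_a=11/4 t_c=15/2 v_peak=77/8 T=13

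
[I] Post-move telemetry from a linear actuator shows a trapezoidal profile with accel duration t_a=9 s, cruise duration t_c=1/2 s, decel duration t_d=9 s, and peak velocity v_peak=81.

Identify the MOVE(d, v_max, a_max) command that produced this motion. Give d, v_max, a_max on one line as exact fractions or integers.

a_max = 81/9 = 9
d_a = ½·81·9 = 729/2; d_c = 81·1/2 = 81/2
d = 2·729/2 + 81/2 = 1539/2
t_c = 1/2 > 0 so v_max = 81

d=1539/2 v_max=81 a_max=9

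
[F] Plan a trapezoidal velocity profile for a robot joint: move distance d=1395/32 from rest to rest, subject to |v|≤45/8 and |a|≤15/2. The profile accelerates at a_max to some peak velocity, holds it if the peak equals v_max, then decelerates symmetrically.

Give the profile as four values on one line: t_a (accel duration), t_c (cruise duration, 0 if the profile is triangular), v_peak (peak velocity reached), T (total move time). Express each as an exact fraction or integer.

t_a=3/4 t_c=7 v_peak=45/8 T=17/2

v_max²/a_max = (45/8)²/(15/2) = 135/32
1395/32 ≥ 135/32 → trapezoidal
t_a = (45/8)/(15/2) = 3/4; v_peak = 45/8
d_cruise = 1395/32 − 135/32 = 315/8; t_c = (315/8)/(45/8) = 7
T = 2·3/4 + 7 = 17/2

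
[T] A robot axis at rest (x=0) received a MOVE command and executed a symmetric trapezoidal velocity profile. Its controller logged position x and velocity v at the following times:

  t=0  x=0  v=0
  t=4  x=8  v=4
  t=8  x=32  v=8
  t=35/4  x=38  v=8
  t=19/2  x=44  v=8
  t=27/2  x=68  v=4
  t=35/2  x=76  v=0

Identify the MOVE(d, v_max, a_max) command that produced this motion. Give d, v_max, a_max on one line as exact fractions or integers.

final state: t=35/2, x=76, v=0 → d = 76
a_max = (4−0)/(4−0) = 1
max v = 8 over t∈[8,19/2] → v_max = 8
check: 8·(8+3/2) = 76 ✓

d=76 v_max=8 a_max=1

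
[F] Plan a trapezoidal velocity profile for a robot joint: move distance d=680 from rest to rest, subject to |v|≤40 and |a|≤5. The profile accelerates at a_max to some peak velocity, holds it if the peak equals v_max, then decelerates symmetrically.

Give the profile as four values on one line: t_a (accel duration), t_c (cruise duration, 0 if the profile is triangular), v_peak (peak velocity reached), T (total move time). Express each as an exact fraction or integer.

v_max²/a_max = 40²/5 = 320
680 ≥ 320 → trapezoidal
t_a = 40/5 = 8; v_peak = 40
d_cruise = 680 − 320 = 360; t_c = 360/40 = 9
T = 2·8 + 9 = 25

t_a=8 t_c=9 v_peak=40 T=25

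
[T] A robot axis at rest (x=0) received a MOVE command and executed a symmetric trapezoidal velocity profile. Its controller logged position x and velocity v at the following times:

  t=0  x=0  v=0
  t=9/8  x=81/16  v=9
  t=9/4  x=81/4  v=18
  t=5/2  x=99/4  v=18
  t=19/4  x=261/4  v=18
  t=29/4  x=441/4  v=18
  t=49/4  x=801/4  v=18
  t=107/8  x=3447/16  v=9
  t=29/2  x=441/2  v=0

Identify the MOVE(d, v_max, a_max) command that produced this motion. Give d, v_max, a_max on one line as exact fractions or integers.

d=441/2 v_max=18 a_max=8

final state: t=29/2, x=441/2, v=0 → d = 441/2
a_max = (9−0)/(9/8−0) = 8
max v = 18 over t∈[9/4,49/4] → v_max = 18
check: 18·(9/4+10) = 441/2 ✓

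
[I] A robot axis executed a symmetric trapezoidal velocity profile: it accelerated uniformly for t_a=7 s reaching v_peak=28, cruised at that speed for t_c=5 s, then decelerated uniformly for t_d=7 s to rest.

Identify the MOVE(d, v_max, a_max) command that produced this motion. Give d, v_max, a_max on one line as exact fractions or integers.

d=336 v_max=28 a_max=4

a_max = 28/7 = 4
d_a = ½·28·7 = 98; d_c = 28·5 = 140
d = 2·98 + 140 = 336
t_c = 5 > 0 so v_max = 28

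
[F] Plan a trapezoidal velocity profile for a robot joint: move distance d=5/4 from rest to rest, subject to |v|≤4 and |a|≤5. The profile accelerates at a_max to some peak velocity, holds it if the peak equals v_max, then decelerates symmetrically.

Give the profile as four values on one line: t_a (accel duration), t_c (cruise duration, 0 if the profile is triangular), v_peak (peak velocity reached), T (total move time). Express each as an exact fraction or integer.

t_a=1/2 t_c=0 v_peak=5/2 T=1

(v_max)²/a_max = 4²/5 = 16/5
5/4 < 16/5 so t_c = 0
v_peak = √(5/4·5) = √(25/4) = 5/2
t_a = (5/2)/5 = 1/2; t_c = 0
T = 2·1/2 = 1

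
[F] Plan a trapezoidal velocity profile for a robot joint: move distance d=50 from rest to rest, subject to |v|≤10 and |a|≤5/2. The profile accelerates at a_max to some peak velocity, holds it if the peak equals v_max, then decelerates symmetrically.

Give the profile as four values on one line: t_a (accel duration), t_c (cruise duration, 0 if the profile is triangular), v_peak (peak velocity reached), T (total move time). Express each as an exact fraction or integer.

v_max²/a_max = 10²/(5/2) = 40
50 ≥ 40 so v_max reached
t_a = 10/(5/2) = 4; v_peak = 10
d_cruise = 50 − 40 = 10; t_c = 10/10 = 1
T = 2·4 + 1 = 9

t_a=4 t_c=1 v_peak=10 T=9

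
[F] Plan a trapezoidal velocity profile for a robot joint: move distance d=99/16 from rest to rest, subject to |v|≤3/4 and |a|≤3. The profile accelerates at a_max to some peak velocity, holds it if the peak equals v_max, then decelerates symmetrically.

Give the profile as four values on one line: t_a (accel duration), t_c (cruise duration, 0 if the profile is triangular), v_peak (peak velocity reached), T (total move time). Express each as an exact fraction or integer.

t_a=1/4 t_c=8 v_peak=3/4 T=17/2

vₘ²/aₘ = (3/4)²/3 = 3/16
99/16 ≥ 3/16 → trapezoidal
t_a = (3/4)/3 = 1/4; v_peak = 3/4
d_cruise = 99/16 − 3/16 = 6; t_c = 6/(3/4) = 8
T = 2·1/4 + 8 = 17/2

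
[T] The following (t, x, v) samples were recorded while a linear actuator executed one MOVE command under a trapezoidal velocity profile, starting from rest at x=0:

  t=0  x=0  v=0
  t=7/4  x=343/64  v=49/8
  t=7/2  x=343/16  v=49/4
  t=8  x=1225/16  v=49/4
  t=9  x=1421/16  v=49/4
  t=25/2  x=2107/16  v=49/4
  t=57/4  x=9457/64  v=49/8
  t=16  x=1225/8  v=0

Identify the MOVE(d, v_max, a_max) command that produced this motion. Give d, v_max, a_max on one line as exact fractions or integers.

d=1225/8 v_max=49/4 a_max=7/2

final state: t=16, x=1225/8, v=0 → d = 1225/8
a_max = (49/8−0)/(7/4−0) = 7/2
max v = 49/4 over t∈[7/2,25/2] → v_max = 49/4
check: 49/4·(7/2+9) = 1225/8 ✓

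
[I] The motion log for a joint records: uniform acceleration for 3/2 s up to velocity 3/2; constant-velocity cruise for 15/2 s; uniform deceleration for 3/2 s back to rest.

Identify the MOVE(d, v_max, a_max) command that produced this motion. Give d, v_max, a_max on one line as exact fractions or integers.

a_max = (3/2)/(3/2) = 1
d_a = ½·3/2·3/2 = 9/8; d_c = 3/2·15/2 = 45/4
d = 2·9/8 + 45/4 = 27/2
t_c = 15/2 > 0 → v_max = v_peak = 3/2

d=27/2 v_max=3/2 a_max=1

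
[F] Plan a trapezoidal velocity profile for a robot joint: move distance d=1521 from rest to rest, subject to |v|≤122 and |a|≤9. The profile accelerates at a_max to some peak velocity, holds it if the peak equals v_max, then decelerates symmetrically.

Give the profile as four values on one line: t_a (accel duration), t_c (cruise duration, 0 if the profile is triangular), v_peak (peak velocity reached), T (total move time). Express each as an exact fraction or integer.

t_a=13 t_c=0 v_peak=117 T=26

vₘ²/aₘ = 122²/9 = 14884/9
1521 < 14884/9 so t_c = 0
v_peak = √(1521·9) = √13689 = 117
t_a = 117/9 = 13; t_c = 0
T = 2·13 = 26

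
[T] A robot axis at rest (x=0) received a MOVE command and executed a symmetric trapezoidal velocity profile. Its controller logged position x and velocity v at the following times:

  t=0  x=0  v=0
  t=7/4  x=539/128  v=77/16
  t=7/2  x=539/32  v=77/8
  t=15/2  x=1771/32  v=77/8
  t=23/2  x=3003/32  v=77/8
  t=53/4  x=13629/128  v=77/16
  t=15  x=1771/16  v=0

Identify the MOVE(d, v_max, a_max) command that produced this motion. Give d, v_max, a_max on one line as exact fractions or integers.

final state: t=15, x=1771/16, v=0 → d = 1771/16
a_max = (77/16−0)/(7/4−0) = 11/4
max v = 77/8 over t∈[7/2,23/2] → v_max = 77/8
check: 77/8·(7/2+8) = 1771/16 ✓

d=1771/16 v_max=77/8 a_max=11/4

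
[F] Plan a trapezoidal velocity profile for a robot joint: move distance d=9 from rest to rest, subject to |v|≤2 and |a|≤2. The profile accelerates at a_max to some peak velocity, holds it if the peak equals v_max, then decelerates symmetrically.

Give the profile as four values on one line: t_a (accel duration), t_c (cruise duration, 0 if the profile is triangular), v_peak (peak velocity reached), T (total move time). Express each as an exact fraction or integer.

(v_max)²/a_max = 2²/2 = 2
9 ≥ 2 so v_max reached
t_a = 2/2 = 1; v_peak = 2
d_cruise = 9 − 2 = 7; t_c = 7/2
T = 2·1 + 7/2 = 11/2

t_a=1 t_c=7/2 v_peak=2 T=11/2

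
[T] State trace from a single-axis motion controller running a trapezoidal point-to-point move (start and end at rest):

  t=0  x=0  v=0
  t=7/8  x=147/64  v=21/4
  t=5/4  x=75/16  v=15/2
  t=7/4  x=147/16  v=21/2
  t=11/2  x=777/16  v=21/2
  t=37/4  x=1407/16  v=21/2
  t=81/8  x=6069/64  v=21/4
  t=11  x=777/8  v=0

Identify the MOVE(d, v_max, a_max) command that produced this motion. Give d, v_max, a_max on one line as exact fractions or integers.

d=777/8 v_max=21/2 a_max=6

final state: t=11, x=777/8, v=0 → d = 777/8
a_max = (21/4−0)/(7/8−0) = 6
max v = 21/2 over t∈[7/4,37/4] → v_max = 21/2
check: 21/2·(7/4+15/2) = 777/8 ✓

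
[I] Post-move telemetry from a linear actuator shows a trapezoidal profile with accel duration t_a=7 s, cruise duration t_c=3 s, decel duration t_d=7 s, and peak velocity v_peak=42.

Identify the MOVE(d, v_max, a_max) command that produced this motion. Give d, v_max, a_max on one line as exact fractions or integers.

a_max = 42/7 = 6
d_a = ½·42·7 = 147; d_c = 42·3 = 126
d = 2·147 + 126 = 420
t_c = 3 > 0 → v_max = v_peak = 42

d=420 v_max=42 a_max=6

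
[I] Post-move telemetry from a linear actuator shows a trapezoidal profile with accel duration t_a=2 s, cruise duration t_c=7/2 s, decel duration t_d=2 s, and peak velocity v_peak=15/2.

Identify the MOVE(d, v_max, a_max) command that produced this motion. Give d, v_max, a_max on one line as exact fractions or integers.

d=165/4 v_max=15/2 a_max=15/4

a_max = (15/2)/2 = 15/4
d_a = ½·15/2·2 = 15/2; d_c = 15/2·7/2 = 105/4
d = 2·15/2 + 105/4 = 165/4
t_c = 7/2 > 0 so v_max = 15/2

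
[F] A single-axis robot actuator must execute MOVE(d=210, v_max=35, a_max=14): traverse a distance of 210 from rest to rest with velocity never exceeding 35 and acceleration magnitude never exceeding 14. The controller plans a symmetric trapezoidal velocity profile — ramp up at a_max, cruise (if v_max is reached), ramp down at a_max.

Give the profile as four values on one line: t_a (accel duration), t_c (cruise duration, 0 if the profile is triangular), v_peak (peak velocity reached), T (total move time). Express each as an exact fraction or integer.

vₘ²/aₘ = 35²/14 = 175/2
210 ≥ 175/2 so v_max reached
t_a = 35/14 = 5/2; v_peak = 35
d_cruise = 210 − 175/2 = 245/2; t_c = (245/2)/35 = 7/2
T = 2·5/2 + 7/2 = 17/2

t_a=5/2 t_c=7/2 v_peak=35 T=17/2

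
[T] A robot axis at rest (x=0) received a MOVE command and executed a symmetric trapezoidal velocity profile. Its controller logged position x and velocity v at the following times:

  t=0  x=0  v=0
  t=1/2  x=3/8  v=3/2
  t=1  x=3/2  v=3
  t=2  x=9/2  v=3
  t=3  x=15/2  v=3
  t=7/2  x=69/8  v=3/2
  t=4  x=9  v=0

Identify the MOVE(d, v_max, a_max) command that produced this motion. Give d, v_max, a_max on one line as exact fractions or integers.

final state: t=4, x=9, v=0 → d = 9
a_max = (3/2−0)/(1/2−0) = 3
max v = 3 over t∈[1,3] → v_max = 3
check: 3·(1+2) = 9 ✓

d=9 v_max=3 a_max=3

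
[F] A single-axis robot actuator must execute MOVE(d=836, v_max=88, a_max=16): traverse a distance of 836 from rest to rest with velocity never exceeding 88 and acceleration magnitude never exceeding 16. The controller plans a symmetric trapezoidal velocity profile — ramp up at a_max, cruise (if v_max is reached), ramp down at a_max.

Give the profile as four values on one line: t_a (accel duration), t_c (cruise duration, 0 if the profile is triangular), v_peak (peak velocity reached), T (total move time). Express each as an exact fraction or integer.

t_a=11/2 t_c=4 v_peak=88 T=15

v_max²/a_max = 88²/16 = 484
836 ≥ 484 ⇒ cruise phase
t_a = 88/16 = 11/2; v_peak = 88
d_cruise = 836 − 484 = 352; t_c = 352/88 = 4
T = 2·11/2 + 4 = 15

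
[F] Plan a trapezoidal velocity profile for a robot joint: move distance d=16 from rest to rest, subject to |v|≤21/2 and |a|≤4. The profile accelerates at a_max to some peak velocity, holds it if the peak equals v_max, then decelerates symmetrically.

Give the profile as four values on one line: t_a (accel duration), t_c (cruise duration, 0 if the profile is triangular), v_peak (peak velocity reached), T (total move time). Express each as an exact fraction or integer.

v_max²/a_max = (21/2)²/4 = 441/16
16 < 441/16 → triangular
v_peak = √(16·4) = √64 = 8
t_a = 8/4 = 2; t_c = 0
T = 2·2 = 4

t_a=2 t_c=0 v_peak=8 T=4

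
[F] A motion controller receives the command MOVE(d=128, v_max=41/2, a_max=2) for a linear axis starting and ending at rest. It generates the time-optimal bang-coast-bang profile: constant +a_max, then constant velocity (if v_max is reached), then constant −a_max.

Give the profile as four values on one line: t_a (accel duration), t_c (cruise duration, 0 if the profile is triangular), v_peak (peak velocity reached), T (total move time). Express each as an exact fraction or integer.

t_a=8 t_c=0 v_peak=16 T=16

vₘ²/aₘ = (41/2)²/2 = 1681/8
128 < 1681/8 so t_c = 0
v_peak = √(128·2) = √256 = 16
t_a = 16/2 = 8; t_c = 0
T = 2·8 = 16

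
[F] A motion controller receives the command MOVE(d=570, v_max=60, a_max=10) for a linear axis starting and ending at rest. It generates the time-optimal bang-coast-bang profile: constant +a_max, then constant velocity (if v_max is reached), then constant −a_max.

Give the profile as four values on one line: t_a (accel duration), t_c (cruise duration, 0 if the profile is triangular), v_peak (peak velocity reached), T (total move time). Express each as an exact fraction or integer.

t_a=6 t_c=7/2 v_peak=60 T=31/2

v_max²/a_max = 60²/10 = 360
570 ≥ 360 ⇒ cruise phase
t_a = 60/10 = 6; v_peak = 60
d_cruise = 570 − 360 = 210; t_c = 210/60 = 7/2
T = 2·6 + 7/2 = 31/2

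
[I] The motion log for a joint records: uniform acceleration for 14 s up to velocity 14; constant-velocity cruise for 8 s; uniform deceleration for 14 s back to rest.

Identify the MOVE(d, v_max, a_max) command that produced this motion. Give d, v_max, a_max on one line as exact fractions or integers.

a_max = 14/14 = 1
d_a = ½·14·14 = 98; d_c = 14·8 = 112
d = 2·98 + 112 = 308
t_c = 8 > 0 ⇒ limit active, v_max = 14

d=308 v_max=14 a_max=1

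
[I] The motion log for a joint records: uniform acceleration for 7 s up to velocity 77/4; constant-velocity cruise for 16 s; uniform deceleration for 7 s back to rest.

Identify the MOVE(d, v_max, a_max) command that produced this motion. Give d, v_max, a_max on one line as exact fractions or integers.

d=1771/4 v_max=77/4 a_max=11/4

a_max = (77/4)/7 = 11/4
d_a = ½·77/4·7 = 539/8; d_c = 77/4·16 = 308
d = 2·539/8 + 308 = 1771/4
t_c = 16 > 0 ⇒ limit active, v_max = 77/4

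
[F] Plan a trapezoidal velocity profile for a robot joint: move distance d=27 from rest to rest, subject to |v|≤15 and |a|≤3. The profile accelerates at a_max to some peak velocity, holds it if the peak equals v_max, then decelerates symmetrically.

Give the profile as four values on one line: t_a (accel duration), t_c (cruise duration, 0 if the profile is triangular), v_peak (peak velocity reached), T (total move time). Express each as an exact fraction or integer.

vₘ²/aₘ = 15²/3 = 75
27 < 75 so t_c = 0
v_peak = √(27·3) = √81 = 9
t_a = 9/3 = 3; t_c = 0
T = 2·3 = 6

t_a=3 t_c=0 v_peak=9 T=6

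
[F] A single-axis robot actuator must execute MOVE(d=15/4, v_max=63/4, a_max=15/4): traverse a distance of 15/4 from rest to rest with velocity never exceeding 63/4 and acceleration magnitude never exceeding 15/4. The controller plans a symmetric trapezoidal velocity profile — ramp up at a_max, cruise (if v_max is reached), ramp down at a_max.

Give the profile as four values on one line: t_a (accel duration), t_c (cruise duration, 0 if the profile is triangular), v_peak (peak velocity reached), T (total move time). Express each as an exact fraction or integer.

t_a=1 t_c=0 v_peak=15/4 T=2

vₘ²/aₘ = (63/4)²/(15/4) = 1323/20
15/4 < 1323/20 so t_c = 0
v_peak = √(15/4·15/4) = √(225/16) = 15/4
t_a = (15/4)/(15/4) = 1; t_c = 0
T = 2·1 = 2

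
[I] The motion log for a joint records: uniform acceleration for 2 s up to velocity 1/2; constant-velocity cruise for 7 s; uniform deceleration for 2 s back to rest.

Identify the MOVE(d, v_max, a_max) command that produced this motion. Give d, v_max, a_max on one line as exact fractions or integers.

d=9/2 v_max=1/2 a_max=1/4

a_max = (1/2)/2 = 1/4
d_a = ½·1/2·2 = 1/2; d_c = 1/2·7 = 7/2
d = 2·1/2 + 7/2 = 9/2
t_c = 7 > 0 ⇒ limit active, v_max = 1/2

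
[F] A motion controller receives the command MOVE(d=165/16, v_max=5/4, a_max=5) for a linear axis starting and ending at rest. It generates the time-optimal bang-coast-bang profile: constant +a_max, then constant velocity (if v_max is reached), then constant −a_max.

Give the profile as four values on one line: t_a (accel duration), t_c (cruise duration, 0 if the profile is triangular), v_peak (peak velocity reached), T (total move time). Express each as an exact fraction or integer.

(v_max)²/a_max = (5/4)²/5 = 5/16
165/16 ≥ 5/16 → trapezoidal
t_a = (5/4)/5 = 1/4; v_peak = 5/4
d_cruise = 165/16 − 5/16 = 10; t_c = 10/(5/4) = 8
T = 2·1/4 + 8 = 17/2

t_a=1/4 t_c=8 v_peak=5/4 T=17/2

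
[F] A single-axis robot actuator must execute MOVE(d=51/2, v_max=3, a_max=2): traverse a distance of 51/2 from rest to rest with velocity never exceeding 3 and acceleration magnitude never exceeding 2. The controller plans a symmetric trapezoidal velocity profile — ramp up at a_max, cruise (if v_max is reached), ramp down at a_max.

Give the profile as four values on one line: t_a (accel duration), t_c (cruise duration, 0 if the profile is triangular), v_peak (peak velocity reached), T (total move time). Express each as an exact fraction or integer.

t_a=3/2 t_c=7 v_peak=3 T=10

(v_max)²/a_max = 3²/2 = 9/2
51/2 ≥ 9/2 so v_max reached
t_a = 3/2; v_peak = 3
d_cruise = 51/2 − 9/2 = 21; t_c = 21/3 = 7
T = 2·3/2 + 7 = 10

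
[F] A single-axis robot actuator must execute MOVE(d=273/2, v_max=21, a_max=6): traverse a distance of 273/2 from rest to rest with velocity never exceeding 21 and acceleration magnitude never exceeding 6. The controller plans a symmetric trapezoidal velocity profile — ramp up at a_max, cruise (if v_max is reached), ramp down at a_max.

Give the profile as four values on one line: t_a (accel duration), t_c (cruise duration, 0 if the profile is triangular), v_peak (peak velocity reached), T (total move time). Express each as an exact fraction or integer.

(v_max)²/a_max = 21²/6 = 147/2
273/2 ≥ 147/2 → trapezoidal
t_a = 21/6 = 7/2; v_peak = 21
d_cruise = 273/2 − 147/2 = 63; t_c = 63/21 = 3
T = 2·7/2 + 3 = 10

t_a=7/2 t_c=3 v_peak=21 T=10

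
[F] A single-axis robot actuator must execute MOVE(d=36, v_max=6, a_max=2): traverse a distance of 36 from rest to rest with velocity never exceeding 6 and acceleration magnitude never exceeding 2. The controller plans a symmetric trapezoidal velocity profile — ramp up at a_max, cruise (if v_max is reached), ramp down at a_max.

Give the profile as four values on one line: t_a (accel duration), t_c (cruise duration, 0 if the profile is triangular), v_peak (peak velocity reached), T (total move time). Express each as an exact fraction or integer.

(v_max)²/a_max = 6²/2 = 18
36 ≥ 18 → trapezoidal
t_a = 6/2 = 3; v_peak = 6
d_cruise = 36 − 18 = 18; t_c = 18/6 = 3
T = 2·3 + 3 = 9

t_a=3 t_c=3 v_peak=6 T=9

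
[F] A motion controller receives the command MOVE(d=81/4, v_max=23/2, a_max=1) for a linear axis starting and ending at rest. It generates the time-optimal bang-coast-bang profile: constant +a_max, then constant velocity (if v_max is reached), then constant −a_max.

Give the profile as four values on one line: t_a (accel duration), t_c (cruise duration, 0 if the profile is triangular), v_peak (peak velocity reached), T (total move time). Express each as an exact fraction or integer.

t_a=9/2 t_c=0 v_peak=9/2 T=9

vₘ²/aₘ = (23/2)²/1 = 529/4
81/4 < 529/4 → triangular
v_peak = √(81/4·1) = √(81/4) = 9/2
t_a = (9/2)/1 = 9/2; t_c = 0
T = 2·9/2 = 9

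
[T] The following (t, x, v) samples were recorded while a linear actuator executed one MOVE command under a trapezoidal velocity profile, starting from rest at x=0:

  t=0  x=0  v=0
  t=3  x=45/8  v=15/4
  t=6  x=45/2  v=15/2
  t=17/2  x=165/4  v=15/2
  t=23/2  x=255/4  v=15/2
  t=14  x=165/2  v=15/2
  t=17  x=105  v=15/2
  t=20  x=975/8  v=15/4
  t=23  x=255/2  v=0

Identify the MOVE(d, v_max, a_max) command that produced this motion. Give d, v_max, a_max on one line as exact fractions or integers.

d=255/2 v_max=15/2 a_max=5/4

final state: t=23, x=255/2, v=0 → d = 255/2
a_max = (15/4−0)/(3−0) = 5/4
max v = 15/2 over t∈[6,17] → v_max = 15/2
check: 15/2·(6+11) = 255/2 ✓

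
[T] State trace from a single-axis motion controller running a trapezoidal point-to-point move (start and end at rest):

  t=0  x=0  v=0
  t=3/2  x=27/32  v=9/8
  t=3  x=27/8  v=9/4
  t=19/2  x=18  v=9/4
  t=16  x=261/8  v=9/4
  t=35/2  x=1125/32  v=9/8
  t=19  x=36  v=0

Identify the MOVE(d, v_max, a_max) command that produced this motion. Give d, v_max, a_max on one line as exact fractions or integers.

d=36 v_max=9/4 a_max=3/4

final state: t=19, x=36, v=0 → d = 36
a_max = (9/8−0)/(3/2−0) = 3/4
max v = 9/4 over t∈[3,16] → v_max = 9/4
check: 9/4·(3+13) = 36 ✓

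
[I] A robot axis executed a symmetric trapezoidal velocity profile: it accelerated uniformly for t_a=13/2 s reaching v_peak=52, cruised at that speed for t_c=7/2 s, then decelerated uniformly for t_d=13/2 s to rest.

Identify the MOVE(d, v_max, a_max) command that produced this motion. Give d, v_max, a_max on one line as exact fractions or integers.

a_max = 52/(13/2) = 8
d_a = ½·52·13/2 = 169; d_c = 52·7/2 = 182
d = 2·169 + 182 = 520
t_c = 7/2 > 0 ⇒ limit active, v_max = 52

d=520 v_max=52 a_max=8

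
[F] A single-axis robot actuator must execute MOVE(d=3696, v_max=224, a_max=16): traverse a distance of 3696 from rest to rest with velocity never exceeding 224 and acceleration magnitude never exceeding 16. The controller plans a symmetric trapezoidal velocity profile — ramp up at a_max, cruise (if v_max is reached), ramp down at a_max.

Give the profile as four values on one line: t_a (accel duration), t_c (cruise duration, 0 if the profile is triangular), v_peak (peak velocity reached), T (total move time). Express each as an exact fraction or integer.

t_a=14 t_c=5/2 v_peak=224 T=61/2

(v_max)²/a_max = 224²/16 = 3136
3696 ≥ 3136 so v_max reached
t_a = 224/16 = 14; v_peak = 224
d_cruise = 3696 − 3136 = 560; t_c = 560/224 = 5/2
T = 2·14 + 5/2 = 61/2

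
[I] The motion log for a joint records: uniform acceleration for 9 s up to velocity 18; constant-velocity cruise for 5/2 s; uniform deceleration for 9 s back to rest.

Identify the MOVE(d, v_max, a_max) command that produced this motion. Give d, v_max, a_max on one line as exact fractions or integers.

a_max = 18/9 = 2
d_a = ½·18·9 = 81; d_c = 18·5/2 = 45
d = 2·81 + 45 = 207
t_c = 5/2 > 0 ⇒ limit active, v_max = 18

d=207 v_max=18 a_max=2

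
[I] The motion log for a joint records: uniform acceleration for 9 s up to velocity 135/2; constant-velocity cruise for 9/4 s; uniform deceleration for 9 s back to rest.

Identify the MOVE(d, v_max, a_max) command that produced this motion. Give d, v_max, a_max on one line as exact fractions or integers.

d=6075/8 v_max=135/2 a_max=15/2

a_max = (135/2)/9 = 15/2
d_a = ½·135/2·9 = 1215/4; d_c = 135/2·9/4 = 1215/8
d = 2·1215/4 + 1215/8 = 6075/8
t_c = 9/4 > 0 so v_max = 135/2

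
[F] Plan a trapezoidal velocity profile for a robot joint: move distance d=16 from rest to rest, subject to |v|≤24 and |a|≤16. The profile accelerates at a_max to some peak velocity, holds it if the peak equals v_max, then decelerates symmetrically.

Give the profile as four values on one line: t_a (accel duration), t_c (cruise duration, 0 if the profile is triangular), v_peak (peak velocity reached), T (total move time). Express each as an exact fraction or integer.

t_a=1 t_c=0 v_peak=16 T=2

(v_max)²/a_max = 24²/16 = 36
16 < 36 → triangular
v_peak = √(16·16) = √256 = 16
t_a = 16/16 = 1; t_c = 0
T = 2·1 = 2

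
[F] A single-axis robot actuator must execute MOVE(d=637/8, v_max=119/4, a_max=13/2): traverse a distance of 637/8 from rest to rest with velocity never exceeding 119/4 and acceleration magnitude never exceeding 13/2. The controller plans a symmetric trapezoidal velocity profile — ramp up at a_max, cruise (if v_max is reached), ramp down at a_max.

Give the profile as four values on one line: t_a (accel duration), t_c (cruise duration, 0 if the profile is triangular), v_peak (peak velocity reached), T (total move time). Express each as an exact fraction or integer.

v_max²/a_max = (119/4)²/(13/2) = 14161/104
637/8 < 14161/104 so t_c = 0
v_peak = √(637/8·13/2) = √(8281/16) = 91/4
t_a = (91/4)/(13/2) = 7/2; t_c = 0
T = 2·7/2 = 7

t_a=7/2 t_c=0 v_peak=91/4 T=7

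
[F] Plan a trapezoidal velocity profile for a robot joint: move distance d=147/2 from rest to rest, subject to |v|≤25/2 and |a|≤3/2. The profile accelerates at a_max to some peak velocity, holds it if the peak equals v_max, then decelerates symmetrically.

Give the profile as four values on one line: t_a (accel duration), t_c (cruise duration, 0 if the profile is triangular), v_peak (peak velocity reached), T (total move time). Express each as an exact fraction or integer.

vₘ²/aₘ = (25/2)²/(3/2) = 625/6
147/2 < 625/6 → triangular
v_peak = √(147/2·3/2) = √(441/4) = 21/2
t_a = (21/2)/(3/2) = 7; t_c = 0
T = 2·7 = 14

t_a=7 t_c=0 v_peak=21/2 T=14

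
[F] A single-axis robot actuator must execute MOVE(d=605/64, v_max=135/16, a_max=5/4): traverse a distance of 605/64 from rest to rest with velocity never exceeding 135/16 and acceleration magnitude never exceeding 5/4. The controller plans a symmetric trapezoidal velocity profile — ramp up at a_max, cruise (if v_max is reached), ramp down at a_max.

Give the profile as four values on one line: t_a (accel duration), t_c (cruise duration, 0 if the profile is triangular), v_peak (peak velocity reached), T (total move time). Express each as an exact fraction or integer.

t_a=11/4 t_c=0 v_peak=55/16 T=11/2

vₘ²/aₘ = (135/16)²/(5/4) = 3645/64
605/64 < 3645/64 so t_c = 0
v_peak = √(605/64·5/4) = √(3025/256) = 55/16
t_a = (55/16)/(5/4) = 11/4; t_c = 0
T = 2·11/4 = 11/2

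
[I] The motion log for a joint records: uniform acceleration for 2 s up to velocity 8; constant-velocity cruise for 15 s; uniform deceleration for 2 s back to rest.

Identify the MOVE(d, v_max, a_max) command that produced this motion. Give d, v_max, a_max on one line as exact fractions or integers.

a_max = 8/2 = 4
d_a = ½·8·2 = 8; d_c = 8·15 = 120
d = 2·8 + 120 = 136
t_c = 15 > 0 ⇒ limit active, v_max = 8

d=136 v_max=8 a_max=4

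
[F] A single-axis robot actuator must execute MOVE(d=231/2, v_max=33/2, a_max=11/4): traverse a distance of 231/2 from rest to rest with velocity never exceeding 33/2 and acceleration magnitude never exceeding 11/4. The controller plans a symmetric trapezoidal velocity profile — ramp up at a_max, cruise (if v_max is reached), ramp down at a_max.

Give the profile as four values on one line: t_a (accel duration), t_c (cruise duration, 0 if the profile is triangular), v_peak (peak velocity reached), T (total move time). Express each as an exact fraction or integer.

vₘ²/aₘ = (33/2)²/(11/4) = 99
231/2 ≥ 99 → trapezoidal
t_a = (33/2)/(11/4) = 6; v_peak = 33/2
d_cruise = 231/2 − 99 = 33/2; t_c = (33/2)/(33/2) = 1
T = 2·6 + 1 = 13

t_a=6 t_c=1 v_peak=33/2 T=13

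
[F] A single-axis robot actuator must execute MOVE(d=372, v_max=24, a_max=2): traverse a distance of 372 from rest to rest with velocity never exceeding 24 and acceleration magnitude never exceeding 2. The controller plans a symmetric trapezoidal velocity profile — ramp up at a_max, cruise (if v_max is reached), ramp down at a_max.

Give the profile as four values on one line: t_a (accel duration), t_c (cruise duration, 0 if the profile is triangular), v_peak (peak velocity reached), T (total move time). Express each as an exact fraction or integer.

v_max²/a_max = 24²/2 = 288
372 ≥ 288 ⇒ cruise phase
t_a = 24/2 = 12; v_peak = 24
d_cruise = 372 − 288 = 84; t_c = 84/24 = 7/2
T = 2·12 + 7/2 = 55/2

t_a=12 t_c=7/2 v_peak=24 T=55/2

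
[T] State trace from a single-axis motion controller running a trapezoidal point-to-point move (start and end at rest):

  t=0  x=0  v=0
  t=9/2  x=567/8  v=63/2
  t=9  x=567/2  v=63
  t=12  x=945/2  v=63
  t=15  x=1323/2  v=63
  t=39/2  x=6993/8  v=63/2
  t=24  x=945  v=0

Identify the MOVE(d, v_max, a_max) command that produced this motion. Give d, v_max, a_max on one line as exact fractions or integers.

d=945 v_max=63 a_max=7

final state: t=24, x=945, v=0 → d = 945
a_max = (63/2−0)/(9/2−0) = 7
max v = 63 over t∈[9,15] → v_max = 63
check: 63·(9+6) = 945 ✓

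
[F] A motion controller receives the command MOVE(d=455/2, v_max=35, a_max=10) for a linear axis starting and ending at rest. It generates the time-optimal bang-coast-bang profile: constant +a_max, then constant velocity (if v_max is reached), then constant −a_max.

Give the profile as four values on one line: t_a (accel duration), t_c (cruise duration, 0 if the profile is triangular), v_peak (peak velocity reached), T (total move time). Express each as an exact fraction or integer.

t_a=7/2 t_c=3 v_peak=35 T=10

vₘ²/aₘ = 35²/10 = 245/2
455/2 ≥ 245/2 ⇒ cruise phase
t_a = 35/10 = 7/2; v_peak = 35
d_cruise = 455/2 − 245/2 = 105; t_c = 105/35 = 3
T = 2·7/2 + 3 = 10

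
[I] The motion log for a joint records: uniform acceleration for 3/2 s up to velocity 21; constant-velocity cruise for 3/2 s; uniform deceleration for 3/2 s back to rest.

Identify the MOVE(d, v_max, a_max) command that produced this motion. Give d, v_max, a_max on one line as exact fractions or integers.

d=63 v_max=21 a_max=14

a_max = 21/(3/2) = 14
d_a = ½·21·3/2 = 63/4; d_c = 21·3/2 = 63/2
d = 2·63/4 + 63/2 = 63
t_c = 3/2 > 0 → v_max = v_peak = 21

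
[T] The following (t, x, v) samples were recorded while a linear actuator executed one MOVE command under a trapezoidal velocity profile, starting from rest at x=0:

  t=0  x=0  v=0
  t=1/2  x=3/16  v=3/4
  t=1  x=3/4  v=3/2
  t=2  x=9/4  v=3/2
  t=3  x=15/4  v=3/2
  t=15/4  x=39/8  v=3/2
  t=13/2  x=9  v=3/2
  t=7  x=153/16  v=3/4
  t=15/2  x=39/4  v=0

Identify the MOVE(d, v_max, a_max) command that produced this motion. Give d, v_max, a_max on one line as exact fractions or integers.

d=39/4 v_max=3/2 a_max=3/2

final state: t=15/2, x=39/4, v=0 → d = 39/4
a_max = (3/4−0)/(1/2−0) = 3/2
max v = 3/2 over t∈[1,13/2] → v_max = 3/2
check: 3/2·(1+11/2) = 39/4 ✓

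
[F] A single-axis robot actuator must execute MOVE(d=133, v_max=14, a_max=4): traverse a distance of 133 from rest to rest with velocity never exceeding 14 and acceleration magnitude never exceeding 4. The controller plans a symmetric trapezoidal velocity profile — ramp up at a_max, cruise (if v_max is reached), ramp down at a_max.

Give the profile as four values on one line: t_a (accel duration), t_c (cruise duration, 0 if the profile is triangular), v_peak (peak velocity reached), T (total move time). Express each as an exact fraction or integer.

t_a=7/2 t_c=6 v_peak=14 T=13

v_max²/a_max = 14²/4 = 49
133 ≥ 49 so v_max reached
t_a = 14/4 = 7/2; v_peak = 14
d_cruise = 133 − 49 = 84; t_c = 84/14 = 6
T = 2·7/2 + 6 = 13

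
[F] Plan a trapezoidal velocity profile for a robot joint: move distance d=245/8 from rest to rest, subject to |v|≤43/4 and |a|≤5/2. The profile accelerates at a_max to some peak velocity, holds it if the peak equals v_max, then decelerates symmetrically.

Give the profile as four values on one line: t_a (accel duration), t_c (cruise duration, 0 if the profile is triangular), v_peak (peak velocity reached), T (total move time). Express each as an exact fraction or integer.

t_a=7/2 t_c=0 v_peak=35/4 T=7

vₘ²/aₘ = (43/4)²/(5/2) = 1849/40
245/8 < 1849/40 → triangular
v_peak = √(245/8·5/2) = √(1225/16) = 35/4
t_a = (35/4)/(5/2) = 7/2; t_c = 0
T = 2·7/2 = 7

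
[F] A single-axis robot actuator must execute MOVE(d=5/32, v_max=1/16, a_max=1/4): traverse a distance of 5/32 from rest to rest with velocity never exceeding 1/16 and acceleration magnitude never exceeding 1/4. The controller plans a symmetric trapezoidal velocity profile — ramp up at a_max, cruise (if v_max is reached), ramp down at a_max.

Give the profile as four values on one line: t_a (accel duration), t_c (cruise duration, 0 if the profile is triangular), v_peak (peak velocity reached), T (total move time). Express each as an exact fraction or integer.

(v_max)²/a_max = (1/16)²/(1/4) = 1/64
5/32 ≥ 1/64 ⇒ cruise phase
t_a = (1/16)/(1/4) = 1/4; v_peak = 1/16
d_cruise = 5/32 − 1/64 = 9/64; t_c = (9/64)/(1/16) = 9/4
T = 2·1/4 + 9/4 = 11/4

t_a=1/4 t_c=9/4 v_peak=1/16 T=11/4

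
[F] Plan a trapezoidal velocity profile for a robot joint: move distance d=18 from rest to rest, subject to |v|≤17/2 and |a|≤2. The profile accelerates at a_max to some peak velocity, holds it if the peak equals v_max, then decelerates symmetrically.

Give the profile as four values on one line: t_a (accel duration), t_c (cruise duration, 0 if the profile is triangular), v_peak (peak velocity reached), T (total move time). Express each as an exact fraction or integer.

t_a=3 t_c=0 v_peak=6 T=6

v_max²/a_max = (17/2)²/2 = 289/8
18 < 289/8 so t_c = 0
v_peak = √(18·2) = √36 = 6
t_a = 6/2 = 3; t_c = 0
T = 2·3 = 6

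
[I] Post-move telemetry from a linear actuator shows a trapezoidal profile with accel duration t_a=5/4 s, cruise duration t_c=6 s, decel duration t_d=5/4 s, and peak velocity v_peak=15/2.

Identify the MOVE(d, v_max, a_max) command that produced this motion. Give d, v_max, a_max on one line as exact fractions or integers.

a_max = (15/2)/(5/4) = 6
d_a = ½·15/2·5/4 = 75/16; d_c = 15/2·6 = 45
d = 2·75/16 + 45 = 435/8
t_c = 6 > 0 ⇒ limit active, v_max = 15/2

d=435/8 v_max=15/2 a_max=6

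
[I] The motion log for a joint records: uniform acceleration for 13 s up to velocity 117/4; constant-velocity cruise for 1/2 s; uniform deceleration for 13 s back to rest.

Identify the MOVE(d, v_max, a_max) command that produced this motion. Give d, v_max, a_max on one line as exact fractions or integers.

d=3159/8 v_max=117/4 a_max=9/4

a_max = (117/4)/13 = 9/4
d_a = ½·117/4·13 = 1521/8; d_c = 117/4·1/2 = 117/8
d = 2·1521/8 + 117/8 = 3159/8
t_c = 1/2 > 0 ⇒ limit active, v_max = 117/4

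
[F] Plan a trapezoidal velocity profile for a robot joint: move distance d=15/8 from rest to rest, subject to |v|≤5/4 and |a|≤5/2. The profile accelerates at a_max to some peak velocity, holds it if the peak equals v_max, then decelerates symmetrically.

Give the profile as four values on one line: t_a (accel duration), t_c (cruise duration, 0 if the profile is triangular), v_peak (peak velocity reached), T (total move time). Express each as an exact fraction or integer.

t_a=1/2 t_c=1 v_peak=5/4 T=2

vₘ²/aₘ = (5/4)²/(5/2) = 5/8
15/8 ≥ 5/8 → trapezoidal
t_a = (5/4)/(5/2) = 1/2; v_peak = 5/4
d_cruise = 15/8 − 5/8 = 5/4; t_c = (5/4)/(5/4) = 1
T = 2·1/2 + 1 = 2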